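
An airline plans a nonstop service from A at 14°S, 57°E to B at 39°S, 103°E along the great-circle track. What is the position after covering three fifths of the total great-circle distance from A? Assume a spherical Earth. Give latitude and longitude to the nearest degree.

The haversine formula gives a central angle δ ≈ 0.828 rad (47.5°) between the endpoints.
Interpolate at f = 3/5 with slerp weights a = sin((1−f)δ)/sin δ ≈ 0.442, b = sin(fδ)/sin δ ≈ 0.647.
p = a·p₁ + b·p₂ ≈ (0.120, 0.849, -0.514); φ = arcsin(p_z) ≈ -30.93°, λ = atan2(p_y, p_x) ≈ 81.94°.

≈ 31°S, 82°E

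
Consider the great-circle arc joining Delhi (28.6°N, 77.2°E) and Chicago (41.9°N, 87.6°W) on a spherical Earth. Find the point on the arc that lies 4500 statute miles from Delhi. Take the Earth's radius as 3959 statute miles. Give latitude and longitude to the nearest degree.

≈ 79°N, 29°W

Write both endpoints as unit vectors p₁, p₂ with components (cos φ cos λ, cos φ sin λ, sin φ).
The central angle between the endpoints is δ = arccos(p₁·p₂) ≈ 1.887 rad (108.1°). The total great-circle distance is δ·R ≈ 1.887 × 3959 ≈ 7471 mi, so the target fraction is f = 4500/7471 ≈ 0.602.
Interpolate at f ≈ 0.602 with slerp weights a = sin((1−f)δ)/sin δ ≈ 0.717, b = sin(fδ)/sin δ ≈ 0.955.
p = a·p₁ + b·p₂ ≈ (0.169, -0.096, 0.981); φ = arcsin(p_z) ≈ 78.79°, λ = atan2(p_y, p_x) ≈ -29.45°.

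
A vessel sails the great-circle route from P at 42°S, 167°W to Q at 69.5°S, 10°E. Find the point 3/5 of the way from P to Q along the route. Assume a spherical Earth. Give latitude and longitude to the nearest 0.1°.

≈ 83.0°S, 160.9°W

Write both endpoints as unit vectors p₁, p₂ with components (cos φ cos λ, cos φ sin λ, sin φ).
The central angle between the endpoints is δ = arccos(p₁·p₂) ≈ 1.195 rad (68.5°).
Interpolate at f = 3/5 with slerp weights a = sin((1−f)δ)/sin δ ≈ 0.495, b = sin(fδ)/sin δ ≈ 0.706.
p = a·p₁ + b·p₂ ≈ (-0.114, -0.040, -0.993); φ = arcsin(p_z) ≈ -83.04°, λ = atan2(p_y, p_x) ≈ -160.86°.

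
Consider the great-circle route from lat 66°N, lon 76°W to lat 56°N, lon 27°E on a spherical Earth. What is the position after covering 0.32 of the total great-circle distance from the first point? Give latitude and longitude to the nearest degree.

Write both endpoints as unit vectors p₁, p₂ with components (cos φ cos λ, cos φ sin λ, sin φ).
The central angle between the endpoints is δ = arccos(p₁·p₂) ≈ 0.787 rad (45.1°).
Interpolate at f = 0.32 with slerp weights a = sin((1−f)δ)/sin δ ≈ 0.720, b = sin(fδ)/sin δ ≈ 0.352.
p = a·p₁ + b·p₂ ≈ (0.246, -0.195, 0.949); φ = arcsin(p_z) ≈ 71.70°, λ = atan2(p_y, p_x) ≈ -38.37°.

≈ lat 72°N, lon 38°W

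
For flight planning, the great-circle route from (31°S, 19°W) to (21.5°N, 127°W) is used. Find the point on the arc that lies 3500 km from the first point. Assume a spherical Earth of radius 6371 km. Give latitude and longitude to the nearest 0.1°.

Convert each endpoint to a unit vector on the sphere (x = cos φ cos λ, y = cos φ sin λ, z = sin φ).
The central angle between the endpoints is δ = arccos(p₁·p₂) ≈ 2.021 rad (115.8°). The total great-circle distance is δ·R ≈ 2.021 × 6371 ≈ 12876 km, so the target fraction is f = 3500/12876 ≈ 0.272.
Interpolate at f ≈ 0.272 with slerp weights a = sin((1−f)δ)/sin δ ≈ 1.105, b = sin(fδ)/sin δ ≈ 0.580.
p = a·p₁ + b·p₂ ≈ (0.571, -0.739, -0.357); φ = arcsin(p_z) ≈ -20.90°, λ = atan2(p_y, p_x) ≈ -52.32°.

≈ (20.9°S, 52.3°W)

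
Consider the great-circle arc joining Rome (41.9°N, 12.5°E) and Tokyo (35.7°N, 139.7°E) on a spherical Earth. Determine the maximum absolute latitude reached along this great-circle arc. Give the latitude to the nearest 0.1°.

≈ 61.2°N

The great circle lies in the plane with unit normal n̂ = (p₁ × p₂)/|p₁ × p₂|.
Here n̂_z ≈ +0.482; the vertex latitude is φ_max = arccos|n̂_z| ≈ 61.2°.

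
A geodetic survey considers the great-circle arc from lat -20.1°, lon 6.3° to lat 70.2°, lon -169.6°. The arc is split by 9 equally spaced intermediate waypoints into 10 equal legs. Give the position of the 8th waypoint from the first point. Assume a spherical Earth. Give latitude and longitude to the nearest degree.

The haversine formula gives a central angle δ ≈ 2.266 rad (129.8°) between the endpoints.
Interpolate at f = 8/10 with slerp weights a = sin((1−f)δ)/sin δ ≈ 0.570, b = sin(fδ)/sin δ ≈ 1.264.
p = a·p₁ + b·p₂ ≈ (0.111, -0.019, 0.994); φ = arcsin(p_z) ≈ 83.54°, λ = atan2(p_y, p_x) ≈ -9.48°.

≈ lat 84°, lon -9°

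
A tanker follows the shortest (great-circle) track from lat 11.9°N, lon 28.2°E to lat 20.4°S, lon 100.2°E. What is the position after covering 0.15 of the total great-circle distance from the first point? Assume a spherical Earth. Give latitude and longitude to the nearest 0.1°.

Write both endpoints as unit vectors p₁, p₂ with components (cos φ cos λ, cos φ sin λ, sin φ).
The central angle between the endpoints is δ = arccos(p₁·p₂) ≈ 1.358 rad (77.8°).
Interpolate at f = 0.15 with slerp weights a = sin((1−f)δ)/sin δ ≈ 0.936, b = sin(fδ)/sin δ ≈ 0.207.
p = a·p₁ + b·p₂ ≈ (0.772, 0.623, 0.121); φ = arcsin(p_z) ≈ 6.94°, λ = atan2(p_y, p_x) ≈ 38.91°.

≈ lat 6.9°N, lon 38.9°E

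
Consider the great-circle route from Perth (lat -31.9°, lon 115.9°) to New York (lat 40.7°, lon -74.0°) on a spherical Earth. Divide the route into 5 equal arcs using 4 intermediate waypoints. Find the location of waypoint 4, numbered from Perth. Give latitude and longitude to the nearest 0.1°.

The haversine formula gives a central angle δ ≈ 2.935 rad (168.1°) between the endpoints.
Interpolate at f = 4/5 with slerp weights a = sin((1−f)δ)/sin δ ≈ 2.694, b = sin(fδ)/sin δ ≈ 3.469.
p = a·p₁ + b·p₂ ≈ (-0.274, -0.471, 0.839); φ = arcsin(p_z) ≈ 56.99°, λ = atan2(p_y, p_x) ≈ -120.21°.

≈ lat 57.0°, lon -120.2°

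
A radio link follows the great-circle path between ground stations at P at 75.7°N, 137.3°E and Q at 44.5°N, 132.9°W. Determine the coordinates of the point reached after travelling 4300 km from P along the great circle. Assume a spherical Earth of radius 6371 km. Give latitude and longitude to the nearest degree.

≈ 52°N, 138°W

Write both endpoints as unit vectors p₁, p₂ with components (cos φ cos λ, cos φ sin λ, sin φ).
The central angle between the endpoints is δ = arccos(p₁·p₂) ≈ 0.823 rad (47.2°). The total great-circle distance is δ·R ≈ 0.823 × 6371 ≈ 5245 km, so the target fraction is f = 4300/5245 ≈ 0.820.
Interpolate at f ≈ 0.820 with slerp weights a = sin((1−f)δ)/sin δ ≈ 0.202, b = sin(fδ)/sin δ ≈ 0.852.
p = a·p₁ + b·p₂ ≈ (-0.450, -0.411, 0.792); φ = arcsin(p_z) ≈ 52.42°, λ = atan2(p_y, p_x) ≈ -137.58°.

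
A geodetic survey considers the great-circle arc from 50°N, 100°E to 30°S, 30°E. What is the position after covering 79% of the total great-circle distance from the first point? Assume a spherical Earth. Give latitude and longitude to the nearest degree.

From cos δ = sin φ₁ sin φ₂ + cos φ₁ cos φ₂ cos Δλ, the central angle is δ ≈ 1.765 rad (101.1°).
Interpolate at f = 0.79 with slerp weights a = sin((1−f)δ)/sin δ ≈ 0.369, b = sin(fδ)/sin δ ≈ 1.003.
p = a·p₁ + b·p₂ ≈ (0.711, 0.668, -0.219); φ = arcsin(p_z) ≈ -12.64°, λ = atan2(p_y, p_x) ≈ 43.21°.

≈ 13°S, 43°E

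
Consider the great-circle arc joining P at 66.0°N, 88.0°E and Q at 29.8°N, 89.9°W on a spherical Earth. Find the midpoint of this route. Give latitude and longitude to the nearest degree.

≈ 72°N, 88°W

Convert each endpoint to a unit vector on the sphere (x = cos φ cos λ, y = cos φ sin λ, z = sin φ).
The central angle between the endpoints is δ = arccos(p₁·p₂) ≈ 1.469 rad (84.2°).
Interpolate at f = 1/2 with slerp weights a = sin((1−f)δ)/sin δ ≈ 0.674, b = sin(fδ)/sin δ ≈ 0.674.
p = a·p₁ + b·p₂ ≈ (0.011, -0.311, 0.950); φ = arcsin(p_z) ≈ 71.88°, λ = atan2(p_y, p_x) ≈ -88.05°.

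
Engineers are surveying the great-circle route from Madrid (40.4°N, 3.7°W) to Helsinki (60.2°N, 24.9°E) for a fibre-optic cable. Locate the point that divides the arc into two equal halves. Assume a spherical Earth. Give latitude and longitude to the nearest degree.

≈ 51°N, 8°E

Convert each endpoint to a unit vector on the sphere (x = cos φ cos λ, y = cos φ sin λ, z = sin φ).
The central angle between the endpoints is δ = arccos(p₁·p₂) ≈ 0.463 rad (26.5°).
Interpolate at f = 1/2 with slerp weights a = sin((1−f)δ)/sin δ ≈ 0.514, b = sin(fδ)/sin δ ≈ 0.514.
p = a·p₁ + b·p₂ ≈ (0.622, 0.082, 0.779); φ = arcsin(p_z) ≈ 51.14°, λ = atan2(p_y, p_x) ≈ 7.53°.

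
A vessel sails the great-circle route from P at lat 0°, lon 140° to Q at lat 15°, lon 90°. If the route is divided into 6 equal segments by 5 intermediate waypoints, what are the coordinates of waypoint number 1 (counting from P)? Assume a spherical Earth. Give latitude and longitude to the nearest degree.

The haversine formula gives a central angle δ ≈ 0.901 rad (51.6°) between the endpoints.
Interpolate at f = 1/6 with slerp weights a = sin((1−f)δ)/sin δ ≈ 0.870, b = sin(fδ)/sin δ ≈ 0.191.
p = a·p₁ + b·p₂ ≈ (-0.667, 0.744, 0.049); φ = arcsin(p_z) ≈ 2.83°, λ = atan2(p_y, p_x) ≈ 131.87°.

≈ lat 3°, lon 132°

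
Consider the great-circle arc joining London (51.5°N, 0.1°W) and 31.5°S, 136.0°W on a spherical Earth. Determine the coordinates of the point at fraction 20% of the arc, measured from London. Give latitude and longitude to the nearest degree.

Convert each endpoint to a unit vector on the sphere (x = cos φ cos λ, y = cos φ sin λ, z = sin φ).
The central angle between the endpoints is δ = arccos(p₁·p₂) ≈ 2.482 rad (142.2°).
Interpolate at f = 0.20 with slerp weights a = sin((1−f)δ)/sin δ ≈ 1.493, b = sin(fδ)/sin δ ≈ 0.777.
p = a·p₁ + b·p₂ ≈ (0.453, -0.462, 0.763); φ = arcsin(p_z) ≈ 49.69°, λ = atan2(p_y, p_x) ≈ -45.55°.

≈ 50°N, 46°W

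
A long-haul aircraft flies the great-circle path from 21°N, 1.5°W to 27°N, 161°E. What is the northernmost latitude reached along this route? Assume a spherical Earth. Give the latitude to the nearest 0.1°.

≈ 71.2°N

The great circle lies in the plane with unit normal n̂ = (p₁ × p₂)/|p₁ × p₂|.
Here n̂_z ≈ +0.322; the vertex latitude is φ_max = arccos|n̂_z| ≈ 71.2°.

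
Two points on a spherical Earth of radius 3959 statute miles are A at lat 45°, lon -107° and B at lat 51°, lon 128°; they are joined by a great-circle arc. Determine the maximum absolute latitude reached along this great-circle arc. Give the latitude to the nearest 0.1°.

≈ 67.6°

The great circle lies in the plane with unit normal n̂ = (p₁ × p₂)/|p₁ × p₂|.
Here n̂_z ≈ -0.381; the vertex latitude is φ_max = arccos|n̂_z| ≈ 67.6°.
Check via Clairaut: cos φ_max = |cos φ₁| · sin C = cos(45.0°)·sin(32.6°) ≈ 0.381, again giving ≈ 67.6°.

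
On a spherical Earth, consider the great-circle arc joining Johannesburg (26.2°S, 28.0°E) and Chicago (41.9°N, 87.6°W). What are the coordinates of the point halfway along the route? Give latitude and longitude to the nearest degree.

From cos δ = sin φ₁ sin φ₂ + cos φ₁ cos φ₂ cos Δλ, the central angle is δ ≈ 2.194 rad (125.7°).
Interpolate at f = 1/2 with slerp weights a = sin((1−f)δ)/sin δ ≈ 1.096, b = sin(fδ)/sin δ ≈ 1.096.
p = a·p₁ + b·p₂ ≈ (0.902, -0.353, 0.248); φ = arcsin(p_z) ≈ 14.36°, λ = atan2(p_y, p_x) ≈ -21.38°.

≈ 14°N, 21°W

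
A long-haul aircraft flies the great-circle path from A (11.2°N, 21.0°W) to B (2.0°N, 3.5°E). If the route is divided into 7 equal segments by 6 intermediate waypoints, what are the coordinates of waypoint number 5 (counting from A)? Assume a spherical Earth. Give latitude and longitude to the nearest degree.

≈ (5°N, 3°W)

Convert each endpoint to a unit vector on the sphere (x = cos φ cos λ, y = cos φ sin λ, z = sin φ).
The central angle between the endpoints is δ = arccos(p₁·p₂) ≈ 0.454 rad (26.0°).
Interpolate at f = 5/7 with slerp weights a = sin((1−f)δ)/sin δ ≈ 0.295, b = sin(fδ)/sin δ ≈ 0.727.
p = a·p₁ + b·p₂ ≈ (0.995, -0.059, 0.083); φ = arcsin(p_z) ≈ 4.74°, λ = atan2(p_y, p_x) ≈ -3.41°.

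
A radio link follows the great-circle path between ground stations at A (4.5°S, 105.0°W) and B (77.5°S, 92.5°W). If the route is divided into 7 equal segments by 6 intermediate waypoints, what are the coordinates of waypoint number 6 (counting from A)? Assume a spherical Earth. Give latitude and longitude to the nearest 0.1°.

Write both endpoints as unit vectors p₁, p₂ with components (cos φ cos λ, cos φ sin λ, sin φ).
The central angle between the endpoints is δ = arccos(p₁·p₂) ≈ 1.279 rad (73.3°).
Interpolate at f = 6/7 with slerp weights a = sin((1−f)δ)/sin δ ≈ 0.190, b = sin(fδ)/sin δ ≈ 0.929.
p = a·p₁ + b·p₂ ≈ (-0.058, -0.384, -0.922); φ = arcsin(p_z) ≈ -67.18°, λ = atan2(p_y, p_x) ≈ -98.56°.

≈ (67.2°S, 98.6°W)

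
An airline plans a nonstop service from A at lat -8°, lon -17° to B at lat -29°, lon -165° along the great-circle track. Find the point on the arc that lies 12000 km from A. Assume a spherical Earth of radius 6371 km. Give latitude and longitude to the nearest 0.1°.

≈ lat -44.0°, lon -141.6°

Convert each endpoint to a unit vector on the sphere (x = cos φ cos λ, y = cos φ sin λ, z = sin φ).
The central angle between the endpoints is δ = arccos(p₁·p₂) ≈ 2.301 rad (131.8°). The total great-circle distance is δ·R ≈ 2.301 × 6371 ≈ 14660 km, so the target fraction is f = 12000/14660 ≈ 0.819.
Interpolate at f ≈ 0.819 with slerp weights a = sin((1−f)δ)/sin δ ≈ 0.544, b = sin(fδ)/sin δ ≈ 1.277.
p = a·p₁ + b·p₂ ≈ (-0.564, -0.447, -0.695); φ = arcsin(p_z) ≈ -44.02°, λ = atan2(p_y, p_x) ≈ -141.60°.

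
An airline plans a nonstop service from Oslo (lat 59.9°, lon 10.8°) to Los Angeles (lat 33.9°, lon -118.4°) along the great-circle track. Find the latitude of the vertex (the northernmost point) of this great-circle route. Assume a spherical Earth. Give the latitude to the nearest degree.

The great circle lies in the plane with unit normal n̂ = (p₁ × p₂)/|p₁ × p₂|.
Here n̂_z ≈ -0.331; the vertex latitude is φ_max = arccos|n̂_z| ≈ 70.7°.
Check via Clairaut: cos φ_max = |cos φ₁| · sin C = cos(59.9°)·sin(41.2°) ≈ 0.331, again giving ≈ 70.7°.

≈ 71°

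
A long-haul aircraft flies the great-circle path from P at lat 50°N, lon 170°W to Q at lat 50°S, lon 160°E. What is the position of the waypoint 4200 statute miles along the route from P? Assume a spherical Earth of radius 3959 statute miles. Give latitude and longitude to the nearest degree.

≈ lat 9°S, lon 173°E

From cos δ = sin φ₁ sin φ₂ + cos φ₁ cos φ₂ cos Δλ, the central angle is δ ≈ 1.802 rad (103.2°). The total great-circle distance is δ·R ≈ 1.802 × 3959 ≈ 7134 mi, so the target fraction is f = 4200/7134 ≈ 0.589.
Interpolate at f ≈ 0.589 with slerp weights a = sin((1−f)δ)/sin δ ≈ 0.693, b = sin(fδ)/sin δ ≈ 0.897.
p = a·p₁ + b·p₂ ≈ (-0.981, 0.120, -0.156); φ = arcsin(p_z) ≈ -8.95°, λ = atan2(p_y, p_x) ≈ 173.04°.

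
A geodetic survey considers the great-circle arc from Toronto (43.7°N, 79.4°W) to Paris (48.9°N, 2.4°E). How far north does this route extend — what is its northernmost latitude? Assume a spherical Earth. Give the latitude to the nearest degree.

≈ 54°N

The great circle lies in the plane with unit normal n̂ = (p₁ × p₂)/|p₁ × p₂|.
Here n̂_z ≈ +0.582; the vertex latitude is φ_max = arccos|n̂_z| ≈ 54.4°.
Check via Clairaut: cos φ_max = |cos φ₁| · sin C = cos(43.7°)·sin(53.6°) ≈ 0.582, again giving ≈ 54.4°.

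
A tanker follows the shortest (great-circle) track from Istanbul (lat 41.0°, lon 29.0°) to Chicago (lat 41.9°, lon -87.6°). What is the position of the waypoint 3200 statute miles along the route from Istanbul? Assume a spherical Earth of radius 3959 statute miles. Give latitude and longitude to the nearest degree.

Write both endpoints as unit vectors p₁, p₂ with components (cos φ cos λ, cos φ sin λ, sin φ).
The central angle between the endpoints is δ = arccos(p₁·p₂) ≈ 1.383 rad (79.2°). The total great-circle distance is δ·R ≈ 1.383 × 3959 ≈ 5476 mi, so the target fraction is f = 3200/5476 ≈ 0.584.
Interpolate at f ≈ 0.584 with slerp weights a = sin((1−f)δ)/sin δ ≈ 0.553, b = sin(fδ)/sin δ ≈ 0.736.
p = a·p₁ + b·p₂ ≈ (0.388, -0.345, 0.855); φ = arcsin(p_z) ≈ 58.72°, λ = atan2(p_y, p_x) ≈ -41.62°.

≈ lat 59°, lon -42°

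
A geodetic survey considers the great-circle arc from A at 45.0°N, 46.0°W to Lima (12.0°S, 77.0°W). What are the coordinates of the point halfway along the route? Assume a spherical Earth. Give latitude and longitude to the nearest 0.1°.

≈ 17.1°N, 64.1°W

Convert each endpoint to a unit vector on the sphere (x = cos φ cos λ, y = cos φ sin λ, z = sin φ).
The central angle between the endpoints is δ = arccos(p₁·p₂) ≈ 1.109 rad (63.5°).
Interpolate at f = 1/2 with slerp weights a = sin((1−f)δ)/sin δ ≈ 0.588, b = sin(fδ)/sin δ ≈ 0.588.
p = a·p₁ + b·p₂ ≈ (0.418, -0.860, 0.294); φ = arcsin(p_z) ≈ 17.07°, λ = atan2(p_y, p_x) ≈ -64.05°.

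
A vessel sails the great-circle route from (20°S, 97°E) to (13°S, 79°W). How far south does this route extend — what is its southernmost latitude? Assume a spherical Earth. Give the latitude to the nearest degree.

≈ 83°S

The great circle lies in the plane with unit normal n̂ = (p₁ × p₂)/|p₁ × p₂|.
Here n̂_z ≈ -0.117; the vertex latitude is φ_max = arccos|n̂_z| ≈ 83.3°.
Check via Clairaut: cos φ_max = |cos φ₁| · sin C = cos(20.0°)·sin(172.9°) ≈ 0.117, again giving ≈ 83.3°.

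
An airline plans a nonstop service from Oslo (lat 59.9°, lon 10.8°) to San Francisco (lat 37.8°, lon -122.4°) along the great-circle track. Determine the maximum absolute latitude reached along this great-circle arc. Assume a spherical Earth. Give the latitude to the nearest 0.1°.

≈ 72.6°

The great circle lies in the plane with unit normal n̂ = (p₁ × p₂)/|p₁ × p₂|.
Here n̂_z ≈ -0.299; the vertex latitude is φ_max = arccos|n̂_z| ≈ 72.6°.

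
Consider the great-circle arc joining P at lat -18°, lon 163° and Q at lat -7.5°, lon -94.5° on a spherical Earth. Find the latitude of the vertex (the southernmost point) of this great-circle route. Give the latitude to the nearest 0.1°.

≈ -21.1°

The great circle lies in the plane with unit normal n̂ = (p₁ × p₂)/|p₁ × p₂|.
Here n̂_z ≈ +0.933; the vertex latitude is φ_max = arccos|n̂_z| ≈ 21.1°.
Check via Clairaut: cos φ_max = |cos φ₁| · sin C = cos(18.0°)·sin(101.1°) ≈ 0.933, again giving ≈ 21.1°.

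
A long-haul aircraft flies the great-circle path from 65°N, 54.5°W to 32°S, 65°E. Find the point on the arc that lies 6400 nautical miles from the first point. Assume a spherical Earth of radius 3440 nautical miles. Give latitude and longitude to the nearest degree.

≈ 10°S, 53°E

Write both endpoints as unit vectors p₁, p₂ with components (cos φ cos λ, cos φ sin λ, sin φ).
The central angle between the endpoints is δ = arccos(p₁·p₂) ≈ 2.287 rad (131.1°). The total great-circle distance is δ·R ≈ 2.287 × 3440 ≈ 7868 nmi, so the target fraction is f = 6400/7868 ≈ 0.813.
Interpolate at f ≈ 0.813 with slerp weights a = sin((1−f)δ)/sin δ ≈ 0.549, b = sin(fδ)/sin δ ≈ 1.271.
p = a·p₁ + b·p₂ ≈ (0.590, 0.788, -0.176); φ = arcsin(p_z) ≈ -10.13°, λ = atan2(p_y, p_x) ≈ 53.16°.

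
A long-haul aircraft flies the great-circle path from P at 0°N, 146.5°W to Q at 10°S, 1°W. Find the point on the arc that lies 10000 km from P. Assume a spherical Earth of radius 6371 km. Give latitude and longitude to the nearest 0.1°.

Convert each endpoint to a unit vector on the sphere (x = cos φ cos λ, y = cos φ sin λ, z = sin φ).
The central angle between the endpoints is δ = arccos(p₁·p₂) ≈ 2.518 rad (144.3°). The total great-circle distance is δ·R ≈ 2.518 × 6371 ≈ 16040 km, so the target fraction is f = 10000/16040 ≈ 0.623.
Interpolate at f ≈ 0.623 with slerp weights a = sin((1−f)δ)/sin δ ≈ 1.390, b = sin(fδ)/sin δ ≈ 1.712.
p = a·p₁ + b·p₂ ≈ (0.526, -0.797, -0.297); φ = arcsin(p_z) ≈ -17.29°, λ = atan2(p_y, p_x) ≈ -56.57°.

≈ 17.3°S, 56.6°W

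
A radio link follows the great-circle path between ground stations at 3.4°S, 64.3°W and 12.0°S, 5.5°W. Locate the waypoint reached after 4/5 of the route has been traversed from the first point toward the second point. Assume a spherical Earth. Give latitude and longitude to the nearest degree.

The haversine formula gives a central angle δ ≈ 1.026 rad (58.8°) between the endpoints.
Interpolate at f = 4/5 with slerp weights a = sin((1−f)δ)/sin δ ≈ 0.238, b = sin(fδ)/sin δ ≈ 0.856.
p = a·p₁ + b·p₂ ≈ (0.936, -0.295, -0.192); φ = arcsin(p_z) ≈ -11.07°, λ = atan2(p_y, p_x) ≈ -17.46°.

≈ 11°S, 17°W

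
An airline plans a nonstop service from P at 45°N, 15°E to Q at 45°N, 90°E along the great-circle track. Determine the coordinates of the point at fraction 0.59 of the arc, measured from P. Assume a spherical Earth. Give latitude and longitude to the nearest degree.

Write both endpoints as unit vectors p₁, p₂ with components (cos φ cos λ, cos φ sin λ, sin φ).
The central angle between the endpoints is δ = arccos(p₁·p₂) ≈ 0.890 rad (51.0°).
Interpolate at f = 0.59 with slerp weights a = sin((1−f)δ)/sin δ ≈ 0.459, b = sin(fδ)/sin δ ≈ 0.645.
p = a·p₁ + b·p₂ ≈ (0.314, 0.540, 0.781); φ = arcsin(p_z) ≈ 51.34°, λ = atan2(p_y, p_x) ≈ 59.86°.

≈ 51°N, 60°E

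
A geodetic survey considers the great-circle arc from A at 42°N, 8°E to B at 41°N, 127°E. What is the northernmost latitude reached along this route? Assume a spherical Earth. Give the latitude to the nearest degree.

≈ 60°N

The great circle lies in the plane with unit normal n̂ = (p₁ × p₂)/|p₁ × p₂|.
Here n̂_z ≈ +0.498; the vertex latitude is φ_max = arccos|n̂_z| ≈ 60.2°.
Check via Clairaut: cos φ_max = |cos φ₁| · sin C = cos(42.0°)·sin(42.0°) ≈ 0.498, again giving ≈ 60.2°.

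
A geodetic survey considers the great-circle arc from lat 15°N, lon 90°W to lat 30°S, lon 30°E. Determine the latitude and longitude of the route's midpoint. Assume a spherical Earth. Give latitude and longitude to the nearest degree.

≈ lat 15°S, lon 35°W

The haversine formula gives a central angle δ ≈ 2.150 rad (123.2°) between the endpoints.
Interpolate at f = 1/2 with slerp weights a = sin((1−f)δ)/sin δ ≈ 1.051, b = sin(fδ)/sin δ ≈ 1.051.
p = a·p₁ + b·p₂ ≈ (0.789, -0.560, -0.254); φ = arcsin(p_z) ≈ -14.69°, λ = atan2(p_y, p_x) ≈ -35.40°.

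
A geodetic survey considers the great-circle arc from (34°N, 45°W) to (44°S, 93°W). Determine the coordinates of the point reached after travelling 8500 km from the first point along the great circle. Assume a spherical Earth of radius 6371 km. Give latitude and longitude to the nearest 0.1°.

≈ (33.4°S, 83.5°W)

From cos δ = sin φ₁ sin φ₂ + cos φ₁ cos φ₂ cos Δλ, the central angle is δ ≈ 1.560 rad (89.4°). The total great-circle distance is δ·R ≈ 1.560 × 6371 ≈ 9940 km, so the target fraction is f = 8500/9940 ≈ 0.855.
Interpolate at f ≈ 0.855 with slerp weights a = sin((1−f)δ)/sin δ ≈ 0.224, b = sin(fδ)/sin δ ≈ 0.972.
p = a·p₁ + b·p₂ ≈ (0.095, -0.830, -0.550); φ = arcsin(p_z) ≈ -33.37°, λ = atan2(p_y, p_x) ≈ -83.48°.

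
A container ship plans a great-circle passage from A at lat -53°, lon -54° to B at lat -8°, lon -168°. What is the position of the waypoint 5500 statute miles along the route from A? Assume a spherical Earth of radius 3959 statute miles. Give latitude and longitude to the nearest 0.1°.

Write both endpoints as unit vectors p₁, p₂ with components (cos φ cos λ, cos φ sin λ, sin φ).
The central angle between the endpoints is δ = arccos(p₁·p₂) ≈ 1.702 rad (97.5°). The total great-circle distance is δ·R ≈ 1.702 × 3959 ≈ 6740 mi, so the target fraction is f = 5500/6740 ≈ 0.816.
Interpolate at f ≈ 0.816 with slerp weights a = sin((1−f)δ)/sin δ ≈ 0.311, b = sin(fδ)/sin δ ≈ 0.992.
p = a·p₁ + b·p₂ ≈ (-0.851, -0.356, -0.386); φ = arcsin(p_z) ≈ -22.72°, λ = atan2(p_y, p_x) ≈ -157.32°.

≈ lat -22.7°, lon -157.3°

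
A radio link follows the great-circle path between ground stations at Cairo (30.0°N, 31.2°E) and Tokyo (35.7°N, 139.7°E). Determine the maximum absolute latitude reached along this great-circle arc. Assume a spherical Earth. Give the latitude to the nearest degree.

The great circle lies in the plane with unit normal n̂ = (p₁ × p₂)/|p₁ × p₂|.
Here n̂_z ≈ +0.669; the vertex latitude is φ_max = arccos|n̂_z| ≈ 48.0°.

≈ 48°N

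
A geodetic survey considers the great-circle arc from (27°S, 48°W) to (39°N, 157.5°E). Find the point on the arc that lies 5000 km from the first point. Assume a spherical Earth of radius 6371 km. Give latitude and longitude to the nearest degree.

≈ (3°N, 83°W)

The haversine formula gives a central angle δ ≈ 2.716 rad (155.6°) between the endpoints. The total great-circle distance is δ·R ≈ 2.716 × 6371 ≈ 17302 km, so the target fraction is f = 5000/17302 ≈ 0.289.
Interpolate at f ≈ 0.289 with slerp weights a = sin((1−f)δ)/sin δ ≈ 2.266, b = sin(fδ)/sin δ ≈ 1.711.
p = a·p₁ + b·p₂ ≈ (0.122, -0.991, 0.048); φ = arcsin(p_z) ≈ 2.76°, λ = atan2(p_y, p_x) ≈ -82.96°.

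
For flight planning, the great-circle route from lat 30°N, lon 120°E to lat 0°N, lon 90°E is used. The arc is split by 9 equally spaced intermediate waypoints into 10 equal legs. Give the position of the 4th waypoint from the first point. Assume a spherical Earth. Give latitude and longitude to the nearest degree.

Write both endpoints as unit vectors p₁, p₂ with components (cos φ cos λ, cos φ sin λ, sin φ).
The central angle between the endpoints is δ = arccos(p₁·p₂) ≈ 0.723 rad (41.4°).
Interpolate at f = 4/10 with slerp weights a = sin((1−f)δ)/sin δ ≈ 0.635, b = sin(fδ)/sin δ ≈ 0.431.
p = a·p₁ + b·p₂ ≈ (-0.275, 0.907, 0.318); φ = arcsin(p_z) ≈ 18.52°, λ = atan2(p_y, p_x) ≈ 106.86°.

≈ lat 19°N, lon 107°E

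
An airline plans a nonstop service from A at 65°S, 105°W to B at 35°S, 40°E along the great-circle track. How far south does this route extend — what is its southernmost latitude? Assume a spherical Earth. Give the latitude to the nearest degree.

≈ 78°S

The great circle lies in the plane with unit normal n̂ = (p₁ × p₂)/|p₁ × p₂|.
Here n̂_z ≈ +0.204; the vertex latitude is φ_max = arccos|n̂_z| ≈ 78.2°.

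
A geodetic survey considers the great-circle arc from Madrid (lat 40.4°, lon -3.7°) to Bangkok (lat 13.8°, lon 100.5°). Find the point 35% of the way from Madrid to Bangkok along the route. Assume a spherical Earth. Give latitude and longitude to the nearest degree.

Write both endpoints as unit vectors p₁, p₂ with components (cos φ cos λ, cos φ sin λ, sin φ).
The central angle between the endpoints is δ = arccos(p₁·p₂) ≈ 1.598 rad (91.5°).
Interpolate at f = 0.35 with slerp weights a = sin((1−f)δ)/sin δ ≈ 0.862, b = sin(fδ)/sin δ ≈ 0.531.
p = a·p₁ + b·p₂ ≈ (0.561, 0.464, 0.685); φ = arcsin(p_z) ≈ 43.25°, λ = atan2(p_y, p_x) ≈ 39.61°.

≈ lat 43°, lon 40°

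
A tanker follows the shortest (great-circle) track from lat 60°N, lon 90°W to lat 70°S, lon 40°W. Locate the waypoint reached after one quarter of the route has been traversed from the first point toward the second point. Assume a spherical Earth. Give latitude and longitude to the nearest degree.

Convert each endpoint to a unit vector on the sphere (x = cos φ cos λ, y = cos φ sin λ, z = sin φ).
The central angle between the endpoints is δ = arccos(p₁·p₂) ≈ 2.352 rad (134.7°).
Interpolate at f = 1/4 with slerp weights a = sin((1−f)δ)/sin δ ≈ 1.382, b = sin(fδ)/sin δ ≈ 0.781.
p = a·p₁ + b·p₂ ≈ (0.205, -0.863, 0.463); φ = arcsin(p_z) ≈ 27.57°, λ = atan2(p_y, p_x) ≈ -76.66°.

≈ lat 28°N, lon 77°W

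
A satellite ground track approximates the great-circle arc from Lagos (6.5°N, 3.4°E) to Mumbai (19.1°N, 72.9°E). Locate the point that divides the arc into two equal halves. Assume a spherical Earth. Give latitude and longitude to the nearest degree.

≈ 15°N, 37°E

Write both endpoints as unit vectors p₁, p₂ with components (cos φ cos λ, cos φ sin λ, sin φ).
The central angle between the endpoints is δ = arccos(p₁·p₂) ≈ 1.196 rad (68.5°).
Interpolate at f = 1/2 with slerp weights a = sin((1−f)δ)/sin δ ≈ 0.605, b = sin(fδ)/sin δ ≈ 0.605.
p = a·p₁ + b·p₂ ≈ (0.768, 0.582, 0.266); φ = arcsin(p_z) ≈ 15.45°, λ = atan2(p_y, p_x) ≈ 37.15°.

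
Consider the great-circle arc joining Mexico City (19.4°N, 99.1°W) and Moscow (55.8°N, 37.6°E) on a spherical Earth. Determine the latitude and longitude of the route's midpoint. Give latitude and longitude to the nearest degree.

≈ (60°N, 63°W)

Convert each endpoint to a unit vector on the sphere (x = cos φ cos λ, y = cos φ sin λ, z = sin φ).
The central angle between the endpoints is δ = arccos(p₁·p₂) ≈ 1.682 rad (96.4°).
Interpolate at f = 1/2 with slerp weights a = sin((1−f)δ)/sin δ ≈ 0.750, b = sin(fδ)/sin δ ≈ 0.750.
p = a·p₁ + b·p₂ ≈ (0.222, -0.441, 0.869); φ = arcsin(p_z) ≈ 60.39°, λ = atan2(p_y, p_x) ≈ -63.28°.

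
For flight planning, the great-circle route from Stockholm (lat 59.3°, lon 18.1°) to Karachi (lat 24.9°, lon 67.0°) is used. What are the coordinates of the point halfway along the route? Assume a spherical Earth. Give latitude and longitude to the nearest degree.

Write both endpoints as unit vectors p₁, p₂ with components (cos φ cos λ, cos φ sin λ, sin φ).
The central angle between the endpoints is δ = arccos(p₁·p₂) ≈ 0.841 rad (48.2°).
Interpolate at f = 1/2 with slerp weights a = sin((1−f)δ)/sin δ ≈ 0.548, b = sin(fδ)/sin δ ≈ 0.548.
p = a·p₁ + b·p₂ ≈ (0.460, 0.544, 0.702); φ = arcsin(p_z) ≈ 44.56°, λ = atan2(p_y, p_x) ≈ 49.80°.

≈ lat 45°, lon 50°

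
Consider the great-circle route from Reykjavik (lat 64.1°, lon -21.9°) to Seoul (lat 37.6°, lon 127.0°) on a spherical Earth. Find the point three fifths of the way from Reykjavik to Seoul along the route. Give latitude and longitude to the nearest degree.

Write both endpoints as unit vectors p₁, p₂ with components (cos φ cos λ, cos φ sin λ, sin φ).
The central angle between the endpoints is δ = arccos(p₁·p₂) ≈ 1.316 rad (75.4°).
Interpolate at f = 3/5 with slerp weights a = sin((1−f)δ)/sin δ ≈ 0.519, b = sin(fδ)/sin δ ≈ 0.734.
p = a·p₁ + b·p₂ ≈ (-0.139, 0.380, 0.915); φ = arcsin(p_z) ≈ 66.14°, λ = atan2(p_y, p_x) ≈ 110.17°.

≈ lat 66°, lon 110°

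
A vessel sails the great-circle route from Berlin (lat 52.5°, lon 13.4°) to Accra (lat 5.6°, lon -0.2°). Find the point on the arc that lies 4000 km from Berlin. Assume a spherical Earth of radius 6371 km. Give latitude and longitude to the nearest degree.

Convert each endpoint to a unit vector on the sphere (x = cos φ cos λ, y = cos φ sin λ, z = sin φ).
The central angle between the endpoints is δ = arccos(p₁·p₂) ≈ 0.842 rad (48.2°). The total great-circle distance is δ·R ≈ 0.842 × 6371 ≈ 5362 km, so the target fraction is f = 4000/5362 ≈ 0.746.
Interpolate at f ≈ 0.746 with slerp weights a = sin((1−f)δ)/sin δ ≈ 0.284, b = sin(fδ)/sin δ ≈ 0.788.
p = a·p₁ + b·p₂ ≈ (0.952, 0.037, 0.303); φ = arcsin(p_z) ≈ 17.61°, λ = atan2(p_y, p_x) ≈ 2.25°.

≈ lat 18°, lon 2°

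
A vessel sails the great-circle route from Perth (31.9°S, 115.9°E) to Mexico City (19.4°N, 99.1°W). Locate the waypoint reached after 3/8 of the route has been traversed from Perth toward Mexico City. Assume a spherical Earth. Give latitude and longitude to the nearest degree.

≈ 28°S, 180°E

Write both endpoints as unit vectors p₁, p₂ with components (cos φ cos λ, cos φ sin λ, sin φ).
The central angle between the endpoints is δ = arccos(p₁·p₂) ≈ 2.553 rad (146.3°).
Interpolate at f = 3/8 with slerp weights a = sin((1−f)δ)/sin δ ≈ 1.799, b = sin(fδ)/sin δ ≈ 1.472.
p = a·p₁ + b·p₂ ≈ (-0.887, 0.004, -0.462); φ = arcsin(p_z) ≈ -27.52°, λ = atan2(p_y, p_x) ≈ 179.77°.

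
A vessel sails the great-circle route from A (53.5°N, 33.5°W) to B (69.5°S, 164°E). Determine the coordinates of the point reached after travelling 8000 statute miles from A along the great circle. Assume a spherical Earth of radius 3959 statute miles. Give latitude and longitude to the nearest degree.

≈ (59°S, 70°W)

Convert each endpoint to a unit vector on the sphere (x = cos φ cos λ, y = cos φ sin λ, z = sin φ).
The central angle between the endpoints is δ = arccos(p₁·p₂) ≈ 2.829 rad (162.1°). The total great-circle distance is δ·R ≈ 2.829 × 3959 ≈ 11201 mi, so the target fraction is f = 8000/11201 ≈ 0.714.
Interpolate at f ≈ 0.714 with slerp weights a = sin((1−f)δ)/sin δ ≈ 2.354, b = sin(fδ)/sin δ ≈ 2.931.
p = a·p₁ + b·p₂ ≈ (0.181, -0.490, -0.853); φ = arcsin(p_z) ≈ -58.52°, λ = atan2(p_y, p_x) ≈ -69.72°.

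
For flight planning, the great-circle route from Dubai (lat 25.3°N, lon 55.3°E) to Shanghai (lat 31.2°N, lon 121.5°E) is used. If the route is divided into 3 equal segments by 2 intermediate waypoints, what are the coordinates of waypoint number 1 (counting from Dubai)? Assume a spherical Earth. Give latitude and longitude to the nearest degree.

≈ lat 31°N, lon 76°E

Convert each endpoint to a unit vector on the sphere (x = cos φ cos λ, y = cos φ sin λ, z = sin φ).
The central angle between the endpoints is δ = arccos(p₁·p₂) ≈ 1.008 rad (57.8°).
Interpolate at f = 1/3 with slerp weights a = sin((1−f)δ)/sin δ ≈ 0.736, b = sin(fδ)/sin δ ≈ 0.390.
p = a·p₁ + b·p₂ ≈ (0.205, 0.831, 0.517); φ = arcsin(p_z) ≈ 31.10°, λ = atan2(p_y, p_x) ≈ 76.17°.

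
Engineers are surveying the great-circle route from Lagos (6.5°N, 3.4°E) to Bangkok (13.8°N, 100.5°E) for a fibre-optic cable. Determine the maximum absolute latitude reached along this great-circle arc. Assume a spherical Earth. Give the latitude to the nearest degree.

The great circle lies in the plane with unit normal n̂ = (p₁ × p₂)/|p₁ × p₂|.
Here n̂_z ≈ +0.962; the vertex latitude is φ_max = arccos|n̂_z| ≈ 15.9°.

≈ 16°N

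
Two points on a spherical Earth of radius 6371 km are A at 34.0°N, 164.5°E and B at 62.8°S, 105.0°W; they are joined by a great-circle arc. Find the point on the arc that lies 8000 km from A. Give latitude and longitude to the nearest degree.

From cos δ = sin φ₁ sin φ₂ + cos φ₁ cos φ₂ cos Δλ, the central angle is δ ≈ 2.095 rad (120.0°). The total great-circle distance is δ·R ≈ 2.095 × 6371 ≈ 13348 km, so the target fraction is f = 8000/13348 ≈ 0.599.
Interpolate at f ≈ 0.599 with slerp weights a = sin((1−f)δ)/sin δ ≈ 0.860, b = sin(fδ)/sin δ ≈ 1.098.
p = a·p₁ + b·p₂ ≈ (-0.817, -0.294, -0.496); φ = arcsin(p_z) ≈ -29.74°, λ = atan2(p_y, p_x) ≈ -160.18°.

≈ 30°S, 160°W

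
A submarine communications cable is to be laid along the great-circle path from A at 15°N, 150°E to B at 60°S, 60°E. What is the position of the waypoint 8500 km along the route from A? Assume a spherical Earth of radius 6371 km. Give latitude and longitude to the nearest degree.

≈ 48°S, 102°E

Convert each endpoint to a unit vector on the sphere (x = cos φ cos λ, y = cos φ sin λ, z = sin φ).
The central angle between the endpoints is δ = arccos(p₁·p₂) ≈ 1.797 rad (103.0°). The total great-circle distance is δ·R ≈ 1.797 × 6371 ≈ 11448 km, so the target fraction is f = 8500/11448 ≈ 0.743.
Interpolate at f ≈ 0.743 with slerp weights a = sin((1−f)δ)/sin δ ≈ 0.458, b = sin(fδ)/sin δ ≈ 0.998.
p = a·p₁ + b·p₂ ≈ (-0.134, 0.653, -0.745); φ = arcsin(p_z) ≈ -48.19°, λ = atan2(p_y, p_x) ≈ 101.57°.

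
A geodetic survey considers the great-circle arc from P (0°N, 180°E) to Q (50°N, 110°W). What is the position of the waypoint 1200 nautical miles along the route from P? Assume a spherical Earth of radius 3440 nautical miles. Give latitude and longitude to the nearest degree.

≈ (16°N, 167°W)

Convert each endpoint to a unit vector on the sphere (x = cos φ cos λ, y = cos φ sin λ, z = sin φ).
The central angle between the endpoints is δ = arccos(p₁·p₂) ≈ 1.349 rad (77.3°). The total great-circle distance is δ·R ≈ 1.349 × 3440 ≈ 4641 nmi, so the target fraction is f = 1200/4641 ≈ 0.259.
Interpolate at f ≈ 0.259 with slerp weights a = sin((1−f)δ)/sin δ ≈ 0.863, b = sin(fδ)/sin δ ≈ 0.350.
p = a·p₁ + b·p₂ ≈ (-0.940, -0.212, 0.268); φ = arcsin(p_z) ≈ 15.57°, λ = atan2(p_y, p_x) ≈ -167.31°.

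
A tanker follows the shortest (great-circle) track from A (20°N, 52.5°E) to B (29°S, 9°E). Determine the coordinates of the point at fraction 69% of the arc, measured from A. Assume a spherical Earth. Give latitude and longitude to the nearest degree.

≈ (14°S, 24°E)

Write both endpoints as unit vectors p₁, p₂ with components (cos φ cos λ, cos φ sin λ, sin φ).
The central angle between the endpoints is δ = arccos(p₁·p₂) ≈ 1.126 rad (64.5°).
Interpolate at f = 0.69 with slerp weights a = sin((1−f)δ)/sin δ ≈ 0.379, b = sin(fδ)/sin δ ≈ 0.777.
p = a·p₁ + b·p₂ ≈ (0.888, 0.389, -0.247); φ = arcsin(p_z) ≈ -14.30°, λ = atan2(p_y, p_x) ≈ 23.65°.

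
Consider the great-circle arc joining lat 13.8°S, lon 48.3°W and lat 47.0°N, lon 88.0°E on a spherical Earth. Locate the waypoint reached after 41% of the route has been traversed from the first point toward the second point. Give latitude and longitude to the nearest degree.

≈ lat 28°N, lon 14°W

Convert each endpoint to a unit vector on the sphere (x = cos φ cos λ, y = cos φ sin λ, z = sin φ).
The central angle between the endpoints is δ = arccos(p₁·p₂) ≈ 2.283 rad (130.8°).
Interpolate at f = 0.41 with slerp weights a = sin((1−f)δ)/sin δ ≈ 1.288, b = sin(fδ)/sin δ ≈ 1.063.
p = a·p₁ + b·p₂ ≈ (0.857, -0.209, 0.471); φ = arcsin(p_z) ≈ 28.07°, λ = atan2(p_y, p_x) ≈ -13.70°.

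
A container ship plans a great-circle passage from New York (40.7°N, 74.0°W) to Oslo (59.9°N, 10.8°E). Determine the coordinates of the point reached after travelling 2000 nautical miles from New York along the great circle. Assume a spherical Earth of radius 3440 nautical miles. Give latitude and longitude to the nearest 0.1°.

≈ 60.5°N, 29.9°W

The haversine formula gives a central angle δ ≈ 0.929 rad (53.2°) between the endpoints. The total great-circle distance is δ·R ≈ 0.929 × 3440 ≈ 3196 nmi, so the target fraction is f = 2000/3196 ≈ 0.626.
Interpolate at f ≈ 0.626 with slerp weights a = sin((1−f)δ)/sin δ ≈ 0.425, b = sin(fδ)/sin δ ≈ 0.686.
p = a·p₁ + b·p₂ ≈ (0.427, -0.245, 0.870); φ = arcsin(p_z) ≈ 60.51°, λ = atan2(p_y, p_x) ≈ -29.92°.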